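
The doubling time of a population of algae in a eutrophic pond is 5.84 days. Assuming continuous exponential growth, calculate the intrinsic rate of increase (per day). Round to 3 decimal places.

0.119 per day

r = ln(2)/t_d = 0.6931/5.84 = 0.11869.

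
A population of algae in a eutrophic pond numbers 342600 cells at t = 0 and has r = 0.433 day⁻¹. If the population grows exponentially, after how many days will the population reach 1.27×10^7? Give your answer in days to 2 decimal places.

Set N₀·e^(rt) = 1.27×10^7: e^(0.433·t) = 1.27×10^7/342600 = 37.069.
0.433·t = ln(37.069) = 3.6128, so t = 3.6128/0.433 = 8.3436.

8.34 days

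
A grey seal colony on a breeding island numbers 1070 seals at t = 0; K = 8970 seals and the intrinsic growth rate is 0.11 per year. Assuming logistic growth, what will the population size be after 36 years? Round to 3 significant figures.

A = (K − N₀)/N₀ = (8970 − 1070)/1070 = 7.3832.
N(t) = K/(1 + A·e^(−rt)) = 8970/(1 + 7.3832×e^(−0.11×36)).
e^(−3.96) = 0.019063; denominator = 1 + 7.3832×0.019063 = 1.1407.
N = 8970/1.1407 = 7863.27.

7860 seals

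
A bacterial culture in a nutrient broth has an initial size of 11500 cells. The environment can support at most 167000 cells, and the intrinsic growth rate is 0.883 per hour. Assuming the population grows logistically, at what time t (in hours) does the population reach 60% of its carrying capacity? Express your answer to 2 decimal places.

3.41 hours

A = (K − N₀)/N₀ = (167000 − 11500)/11500 = 13.522.
Solve 167000/(1 + 13.522·e^(−0.883t)) = 100200: 1 + 13.522·e^(−0.883t) = 1.6667, so e^(−0.883t) = 0.0493033.
−0.883·t = ln(0.0493033) = -3.0098, so t = 3.0098/0.883 = 3.4086.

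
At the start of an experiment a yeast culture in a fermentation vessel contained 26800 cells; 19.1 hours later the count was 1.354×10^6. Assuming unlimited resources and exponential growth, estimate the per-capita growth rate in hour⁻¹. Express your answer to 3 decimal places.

0.205 per hour

From N(t) = N₀·e^(rt): e^(r·19.1) = 1.354×10^6/26800 = 50.522.
r·19.1 = ln(50.522) = 3.9224, so r = 3.9224/19.1 = 0.20536.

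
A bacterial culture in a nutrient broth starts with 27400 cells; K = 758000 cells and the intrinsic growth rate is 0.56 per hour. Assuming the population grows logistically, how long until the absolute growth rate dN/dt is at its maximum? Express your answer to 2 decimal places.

5.86 hours

Logistic growth is fastest at N = K/2 = 379000.
A = (K − N₀)/N₀ = 26.664. Set K/(1 + A·e^(−rt)) = K/2 → A·e^(−rt) = 1.
e^(−0.56t) = 1/26.664 = 0.0375034, so t = ln(26.664)/0.56 = 3.2833/0.56 = 5.8631.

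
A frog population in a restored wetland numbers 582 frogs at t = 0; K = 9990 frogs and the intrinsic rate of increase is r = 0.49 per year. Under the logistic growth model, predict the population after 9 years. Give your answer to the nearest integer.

A = (K − N₀)/N₀ = (9990 − 582)/582 = 16.165.
N(t) = K/(1 + A·e^(−rt)) = 9990/(1 + 16.165×e^(−0.49×9)).
e^(−4.41) = 0.012155; denominator = 1 + 16.165×0.012155 = 1.1965.
N = 9990/1.1965 = 8349.44.

8349 frogs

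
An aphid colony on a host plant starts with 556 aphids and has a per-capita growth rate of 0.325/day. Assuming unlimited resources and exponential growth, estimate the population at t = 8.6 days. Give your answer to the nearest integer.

N(t) = N₀·e^(rt) = 556 × e^(0.325×8.6) = 556 × e^2.795.
e^2.795 ≈ 16.363, so N ≈ 556 × 16.363 = 9097.62.

9098 aphids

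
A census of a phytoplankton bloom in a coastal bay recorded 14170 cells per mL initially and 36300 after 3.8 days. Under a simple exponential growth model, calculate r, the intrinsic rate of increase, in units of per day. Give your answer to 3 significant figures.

0.248 per day

From N(t) = N₀·e^(rt): e^(r·3.8) = 36300/14170 = 2.5618.
r·3.8 = ln(2.5618) = 0.94069, so r = 0.94069/3.8 = 0.24755.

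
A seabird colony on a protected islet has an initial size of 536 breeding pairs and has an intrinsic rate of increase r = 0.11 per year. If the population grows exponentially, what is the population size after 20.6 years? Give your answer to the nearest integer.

N(t) = N₀·e^(rt) = 536 × e^(0.11×20.6) = 536 × e^2.266.
e^2.266 ≈ 9.6408, so N ≈ 536 × 9.6408 = 5167.45.

5167 breeding pairs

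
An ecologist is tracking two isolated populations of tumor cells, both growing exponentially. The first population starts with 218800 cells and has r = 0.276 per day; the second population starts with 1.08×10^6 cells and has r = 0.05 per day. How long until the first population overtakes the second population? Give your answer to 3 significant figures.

7.06 days

Set 218800·e^(0.276t) = 1.08×10^6·e^(0.05t).
e^((0.276 − 0.05)t) = 1.08×10^6/218800 → e^(0.226·t) = 4.936.
0.226·t = ln(4.936) = 1.5966, so t = 1.5966/0.226 = 7.0644.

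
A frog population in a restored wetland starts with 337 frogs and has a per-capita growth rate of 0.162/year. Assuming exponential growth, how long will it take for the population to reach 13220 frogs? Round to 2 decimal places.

22.65 years

Set N₀·e^(rt) = 13220: e^(0.162·t) = 13220/337 = 39.228.
0.162·t = ln(39.228) = 3.6694, so t = 3.6694/0.162 = 22.651.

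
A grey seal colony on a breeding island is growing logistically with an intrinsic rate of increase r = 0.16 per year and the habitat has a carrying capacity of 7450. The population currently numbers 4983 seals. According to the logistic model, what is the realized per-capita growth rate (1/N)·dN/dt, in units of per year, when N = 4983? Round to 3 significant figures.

(1/N)·dN/dt = r(1 − N/K) = 0.16 × (1 − 4983/7450).
= 0.16 × 0.33114 = 0.052983.

0.0530 per year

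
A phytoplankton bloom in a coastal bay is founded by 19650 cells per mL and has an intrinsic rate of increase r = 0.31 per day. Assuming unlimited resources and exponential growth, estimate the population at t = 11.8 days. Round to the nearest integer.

762100 cells per mL

N(t) = N₀·e^(rt) = 19650 × e^(0.31×11.8) = 19650 × e^3.658.
e^3.658 ≈ 38.784, so N ≈ 19650 × 38.784 = 762100.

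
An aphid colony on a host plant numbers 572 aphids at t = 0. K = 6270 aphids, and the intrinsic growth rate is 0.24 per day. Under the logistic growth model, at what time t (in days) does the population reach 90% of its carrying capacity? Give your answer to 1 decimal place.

18.7 days

A = (K − N₀)/N₀ = (6270 − 572)/572 = 9.9615.
Solve 6270/(1 + 9.9615·e^(−0.24t)) = 5643: 1 + 9.9615·e^(−0.24t) = 1.1111, so e^(−0.24t) = 0.011154.
−0.24·t = ln(0.011154) = -4.496, so t = 4.496/0.24 = 18.733.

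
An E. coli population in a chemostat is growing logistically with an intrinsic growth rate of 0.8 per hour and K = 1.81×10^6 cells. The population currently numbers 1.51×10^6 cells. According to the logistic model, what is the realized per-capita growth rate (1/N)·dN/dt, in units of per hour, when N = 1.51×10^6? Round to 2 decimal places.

(1/N)·dN/dt = r(1 − N/K) = 0.8 × (1 − 1.51×10^6/1.81×10^6).
= 0.8 × 0.16575 = 0.1326.

0.13 per hour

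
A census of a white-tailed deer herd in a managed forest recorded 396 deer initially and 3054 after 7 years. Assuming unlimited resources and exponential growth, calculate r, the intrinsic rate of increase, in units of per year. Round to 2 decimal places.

From N(t) = N₀·e^(rt): e^(r·7) = 3054/396 = 7.7121.
r·7 = ln(7.7121) = 2.0428, so r = 2.0428/7 = 0.29183.

0.29 per year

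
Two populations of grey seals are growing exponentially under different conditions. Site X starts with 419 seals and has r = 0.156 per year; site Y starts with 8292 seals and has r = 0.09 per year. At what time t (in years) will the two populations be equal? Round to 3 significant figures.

Set 419·e^(0.156t) = 8292·e^(0.09t).
e^((0.156 − 0.09)t) = 8292/419 → e^(0.066·t) = 19.79.
0.066·t = ln(19.79) = 2.9852, so t = 2.9852/0.066 = 45.23.

45.2 years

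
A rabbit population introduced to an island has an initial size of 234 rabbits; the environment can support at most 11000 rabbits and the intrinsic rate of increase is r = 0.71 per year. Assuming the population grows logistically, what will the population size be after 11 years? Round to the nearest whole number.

10798 rabbits

A = (K − N₀)/N₀ = (11000 − 234)/234 = 46.009.
N(t) = K/(1 + A·e^(−rt)) = 11000/(1 + 46.009×e^(−0.71×11)).
e^(−7.81) = 0.00040566; denominator = 1 + 46.009×0.00040566 = 1.0187.
N = 11000/1.0187 = 10798.5.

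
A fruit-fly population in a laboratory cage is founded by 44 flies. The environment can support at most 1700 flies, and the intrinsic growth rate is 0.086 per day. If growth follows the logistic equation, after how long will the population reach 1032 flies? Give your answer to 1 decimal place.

47.2 days

A = (K − N₀)/N₀ = (1700 − 44)/44 = 37.636.
Solve 1700/(1 + 37.636·e^(−0.086t)) = 1032: 1 + 37.636·e^(−0.086t) = 1.6473, so e^(−0.086t) = 0.0171984.
−0.086·t = ln(0.0171984) = -4.0629, so t = 4.0629/0.086 = 47.243.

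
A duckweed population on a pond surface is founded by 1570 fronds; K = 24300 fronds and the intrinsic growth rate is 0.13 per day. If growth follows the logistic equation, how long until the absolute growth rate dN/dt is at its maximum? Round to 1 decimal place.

20.6 days

Logistic growth is fastest at N = K/2 = 12150.
A = (K − N₀)/N₀ = 14.478. Set K/(1 + A·e^(−rt)) = K/2 → A·e^(−rt) = 1.
e^(−0.13t) = 1/14.478 = 0.0690717, so t = ln(14.478)/0.13 = 2.6726/0.13 = 20.559.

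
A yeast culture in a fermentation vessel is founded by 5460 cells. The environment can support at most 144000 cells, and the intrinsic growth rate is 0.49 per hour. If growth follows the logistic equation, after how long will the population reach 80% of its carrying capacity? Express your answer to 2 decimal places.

9.43 hours

A = (K − N₀)/N₀ = (144000 − 5460)/5460 = 25.374.
Solve 144000/(1 + 25.374·e^(−0.49t)) = 115200: 1 + 25.374·e^(−0.49t) = 1.25, so e^(−0.49t) = 0.00985275.
−0.49·t = ln(0.00985275) = -4.62, so t = 4.62/0.49 = 9.4286.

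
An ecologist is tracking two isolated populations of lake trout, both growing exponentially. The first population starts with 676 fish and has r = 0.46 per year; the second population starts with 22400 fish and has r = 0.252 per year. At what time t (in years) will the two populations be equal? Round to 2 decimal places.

Set 676·e^(0.46t) = 22400·e^(0.252t).
e^((0.46 − 0.252)t) = 22400/676 → e^(0.208·t) = 33.136.
0.208·t = ln(33.136) = 3.5006, so t = 3.5006/0.208 = 16.83.

16.83 years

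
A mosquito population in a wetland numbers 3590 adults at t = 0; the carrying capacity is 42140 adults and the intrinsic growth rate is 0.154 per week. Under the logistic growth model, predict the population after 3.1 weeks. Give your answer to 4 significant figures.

5500 adults

A = (K − N₀)/N₀ = (42140 − 3590)/3590 = 10.738.
N(t) = K/(1 + A·e^(−rt)) = 42140/(1 + 10.738×e^(−0.154×3.1)).
e^(−0.4774) = 0.62039; denominator = 1 + 10.738×0.62039 = 7.6619.
N = 42140/7.6619 = 5499.95.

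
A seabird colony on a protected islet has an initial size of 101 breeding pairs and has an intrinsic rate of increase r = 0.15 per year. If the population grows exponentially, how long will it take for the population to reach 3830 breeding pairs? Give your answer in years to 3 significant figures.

24.2 years

Set N₀·e^(rt) = 3830: e^(0.15·t) = 3830/101 = 37.921.
0.15·t = ln(37.921) = 3.6355, so t = 3.6355/0.15 = 24.237.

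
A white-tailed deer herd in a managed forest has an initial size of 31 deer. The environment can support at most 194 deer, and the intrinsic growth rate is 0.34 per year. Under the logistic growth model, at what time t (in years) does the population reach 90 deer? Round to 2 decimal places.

4.46 years

A = (K − N₀)/N₀ = (194 − 31)/31 = 5.2581.
Solve 194/(1 + 5.2581·e^(−0.34t)) = 90: 1 + 5.2581·e^(−0.34t) = 2.1556, so e^(−0.34t) = 0.219768.
−0.34·t = ln(0.219768) = -1.5152, so t = 1.5152/0.34 = 4.4564.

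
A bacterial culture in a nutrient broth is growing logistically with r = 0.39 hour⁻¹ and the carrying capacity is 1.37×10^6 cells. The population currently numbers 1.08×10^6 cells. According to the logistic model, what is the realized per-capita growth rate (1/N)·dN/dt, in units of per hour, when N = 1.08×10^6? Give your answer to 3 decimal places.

0.083 per hour

(1/N)·dN/dt = r(1 − N/K) = 0.39 × (1 − 1.08×10^6/1.37×10^6).
= 0.39 × 0.21168 = 0.082555.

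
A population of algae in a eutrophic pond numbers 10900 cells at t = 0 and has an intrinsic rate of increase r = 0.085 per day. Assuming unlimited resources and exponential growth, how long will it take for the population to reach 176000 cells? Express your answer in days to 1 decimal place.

32.7 days

Set N₀·e^(rt) = 176000: e^(0.085·t) = 176000/10900 = 16.147.
0.085·t = ln(16.147) = 2.7817, so t = 2.7817/0.085 = 32.726.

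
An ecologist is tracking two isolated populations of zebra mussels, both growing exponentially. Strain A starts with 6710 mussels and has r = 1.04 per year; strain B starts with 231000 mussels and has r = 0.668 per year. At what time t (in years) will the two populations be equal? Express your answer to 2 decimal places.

9.51 years

Set 6710·e^(1.04t) = 231000·e^(0.668t).
e^((1.04 − 0.668)t) = 231000/6710 → e^(0.372·t) = 34.426.
0.372·t = ln(34.426) = 3.5388, so t = 3.5388/0.372 = 9.513.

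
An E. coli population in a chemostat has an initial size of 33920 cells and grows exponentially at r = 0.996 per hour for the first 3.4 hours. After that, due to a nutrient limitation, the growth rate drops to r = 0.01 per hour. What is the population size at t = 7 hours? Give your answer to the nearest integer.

Phase 1: N(3.4) = 33920·e^(0.996×3.4) = 33920·e^3.386 = 1.002653×10^6.
Phase 2 runs for 7 − 3.4 = 3.6 hours at r = 0.01.
N(7) = 1.002653×10^6·e^(0.01×3.6) = 1.002653×10^6·e^0.036 = 1.039406×10^6.

1039406 cells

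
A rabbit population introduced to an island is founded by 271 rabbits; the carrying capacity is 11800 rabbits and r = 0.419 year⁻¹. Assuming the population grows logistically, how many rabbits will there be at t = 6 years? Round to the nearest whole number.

2656 rabbits

A = (K − N₀)/N₀ = (11800 − 271)/271 = 42.542.
N(t) = K/(1 + A·e^(−rt)) = 11800/(1 + 42.542×e^(−0.419×6)).
e^(−2.514) = 0.080944; denominator = 1 + 42.542×0.080944 = 4.4435.
N = 11800/4.4435 = 2655.54.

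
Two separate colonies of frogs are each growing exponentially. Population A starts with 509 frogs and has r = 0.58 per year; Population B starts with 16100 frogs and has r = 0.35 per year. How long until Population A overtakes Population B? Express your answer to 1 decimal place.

15.0 years

Set 509·e^(0.58t) = 16100·e^(0.35t).
e^((0.58 − 0.35)t) = 16100/509 → e^(0.23·t) = 31.631.
0.23·t = ln(31.631) = 3.4541, so t = 3.4541/0.23 = 15.018.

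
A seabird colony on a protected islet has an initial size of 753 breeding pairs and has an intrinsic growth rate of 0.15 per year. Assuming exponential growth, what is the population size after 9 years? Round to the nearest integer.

2905 breeding pairs

N(t) = N₀·e^(rt) = 753 × e^(0.15×9) = 753 × e^1.35.
e^1.35 ≈ 3.8574, so N ≈ 753 × 3.8574 = 2904.64.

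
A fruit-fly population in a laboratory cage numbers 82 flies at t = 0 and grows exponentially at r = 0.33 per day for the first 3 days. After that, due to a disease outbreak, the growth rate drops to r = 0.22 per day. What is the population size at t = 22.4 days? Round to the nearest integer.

Phase 1: N(3) = 82·e^(0.33×3) = 82·e^0.99 = 220.681.
Phase 2 runs for 22.4 − 3 = 19.4 days at r = 0.22.
N(22.4) = 220.681·e^(0.22×19.4) = 220.681·e^4.268 = 15751.9.

15752 flies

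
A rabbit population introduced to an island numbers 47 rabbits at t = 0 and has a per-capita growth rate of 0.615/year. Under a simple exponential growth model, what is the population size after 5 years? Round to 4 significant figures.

N(t) = N₀·e^(rt) = 47 × e^(0.615×5) = 47 × e^3.075.
e^3.075 ≈ 21.65, so N ≈ 47 × 21.65 = 1017.54.

1018 rabbits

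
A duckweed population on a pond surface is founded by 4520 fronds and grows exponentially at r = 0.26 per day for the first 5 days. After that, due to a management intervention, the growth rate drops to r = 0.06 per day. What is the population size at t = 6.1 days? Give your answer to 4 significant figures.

Phase 1: N(5) = 4520·e^(0.26×5) = 4520·e^1.3 = 16585.2.
Phase 2 runs for 6.1 − 5 = 1.1 days at r = 0.06.
N(6.1) = 16585.2·e^(0.06×1.1) = 16585.2·e^0.066 = 17716.8.

17720 fronds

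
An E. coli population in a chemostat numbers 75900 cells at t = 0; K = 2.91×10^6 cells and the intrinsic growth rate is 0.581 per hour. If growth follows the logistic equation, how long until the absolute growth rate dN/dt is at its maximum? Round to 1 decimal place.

Logistic growth is fastest at N = K/2 = 1.455×10^6.
A = (K − N₀)/N₀ = 37.34. Set K/(1 + A·e^(−rt)) = K/2 → A·e^(−rt) = 1.
e^(−0.581t) = 1/37.34 = 0.026781, so t = ln(37.34)/0.581 = 3.6201/0.581 = 6.2307.

6.2 hours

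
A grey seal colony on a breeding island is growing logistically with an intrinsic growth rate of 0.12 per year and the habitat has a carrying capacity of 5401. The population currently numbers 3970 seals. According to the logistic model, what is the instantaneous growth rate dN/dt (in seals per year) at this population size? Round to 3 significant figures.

dN/dt = rN(1 − N/K) = 0.12 × 3970 × (1 − 3970/5401).
1 − 3970/5401 = 0.26495; dN/dt = 0.12 × 3970 × 0.26495 = 126.22.

126 seals per year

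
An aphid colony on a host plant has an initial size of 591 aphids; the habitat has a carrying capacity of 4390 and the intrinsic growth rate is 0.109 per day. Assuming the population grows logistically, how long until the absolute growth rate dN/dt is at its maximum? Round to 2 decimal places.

17.07 days

Logistic growth is fastest at N = K/2 = 2195.
A = (K − N₀)/N₀ = 6.4281. Set K/(1 + A·e^(−rt)) = K/2 → A·e^(−rt) = 1.
e^(−0.109t) = 1/6.4281 = 0.155567, so t = ln(6.4281)/0.109 = 1.8607/0.109 = 17.07.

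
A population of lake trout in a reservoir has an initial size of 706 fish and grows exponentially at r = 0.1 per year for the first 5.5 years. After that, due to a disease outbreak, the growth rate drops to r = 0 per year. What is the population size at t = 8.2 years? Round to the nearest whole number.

Phase 1: N(5.5) = 706·e^(0.1×5.5) = 706·e^0.55 = 1223.68.
Phase 2 runs for 8.2 − 5.5 = 2.7 years at r = 0.
N(8.2) = 1223.68·e^(0×2.7) = 1223.68·e^-0 = 1223.68.

1224 fish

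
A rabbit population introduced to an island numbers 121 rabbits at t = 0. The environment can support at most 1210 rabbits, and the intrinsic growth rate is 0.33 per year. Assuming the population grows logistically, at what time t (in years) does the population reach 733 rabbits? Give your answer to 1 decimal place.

A = (K − N₀)/N₀ = (1210 − 121)/121 = 9.
Solve 1210/(1 + 9·e^(−0.33t)) = 733: 1 + 9·e^(−0.33t) = 1.6508, so e^(−0.33t) = 0.0723056.
−0.33·t = ln(0.0723056) = -2.6269, so t = 2.6269/0.33 = 7.9602.

8.0 years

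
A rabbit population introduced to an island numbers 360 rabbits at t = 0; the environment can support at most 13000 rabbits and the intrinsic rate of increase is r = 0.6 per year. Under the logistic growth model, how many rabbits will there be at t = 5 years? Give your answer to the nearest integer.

A = (K − N₀)/N₀ = (13000 − 360)/360 = 35.111.
N(t) = K/(1 + A·e^(−rt)) = 13000/(1 + 35.111×e^(−0.6×5)).
e^(−3) = 0.049787; denominator = 1 + 35.111×0.049787 = 2.7481.
N = 13000/2.7481 = 4730.58.

4731 rabbits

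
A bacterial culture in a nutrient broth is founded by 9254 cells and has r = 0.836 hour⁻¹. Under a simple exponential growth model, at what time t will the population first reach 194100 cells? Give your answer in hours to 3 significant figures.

3.64 hours

Set N₀·e^(rt) = 194100: e^(0.836·t) = 194100/9254 = 20.975.
0.836·t = ln(20.975) = 3.0433, so t = 3.0433/0.836 = 3.6403.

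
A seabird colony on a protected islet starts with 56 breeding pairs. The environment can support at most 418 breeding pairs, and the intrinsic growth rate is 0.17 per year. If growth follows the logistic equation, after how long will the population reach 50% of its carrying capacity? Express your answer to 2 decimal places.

10.98 years

A = (K − N₀)/N₀ = (418 − 56)/56 = 6.4643.
Solve 418/(1 + 6.4643·e^(−0.17t)) = 209: 1 + 6.4643·e^(−0.17t) = 2, so e^(−0.17t) = 0.154696.
−0.17·t = ln(0.154696) = -1.8663, so t = 1.8663/0.17 = 10.978.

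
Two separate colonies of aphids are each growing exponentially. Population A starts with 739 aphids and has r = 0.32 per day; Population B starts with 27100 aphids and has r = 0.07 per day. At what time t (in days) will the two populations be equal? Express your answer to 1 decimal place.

Set 739·e^(0.32t) = 27100·e^(0.07t).
e^((0.32 − 0.07)t) = 27100/739 → e^(0.25·t) = 36.671.
0.25·t = ln(36.671) = 3.602, so t = 3.602/0.25 = 14.408.

14.4 days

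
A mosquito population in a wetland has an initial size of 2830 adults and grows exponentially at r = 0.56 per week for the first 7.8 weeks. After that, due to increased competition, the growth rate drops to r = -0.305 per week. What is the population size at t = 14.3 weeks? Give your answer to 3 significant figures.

Phase 1: N(7.8) = 2830·e^(0.56×7.8) = 2830·e^4.368 = 223247.
Phase 2 runs for 14.3 − 7.8 = 6.5 weeks at r = -0.305.
N(14.3) = 223247·e^(-0.305×6.5) = 223247·e^-1.983 = 30746.5.

30700 adults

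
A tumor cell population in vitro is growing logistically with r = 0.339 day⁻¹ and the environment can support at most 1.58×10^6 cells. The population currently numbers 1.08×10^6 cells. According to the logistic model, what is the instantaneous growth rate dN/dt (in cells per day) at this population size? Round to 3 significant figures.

dN/dt = rN(1 − N/K) = 0.339 × 1.08×10^6 × (1 − 1.08×10^6/1.58×10^6).
1 − 1.08×10^6/1.58×10^6 = 0.31646; dN/dt = 0.339 × 1.08×10^6 × 0.31646 = 1.15861×10^5.

116000 cells per day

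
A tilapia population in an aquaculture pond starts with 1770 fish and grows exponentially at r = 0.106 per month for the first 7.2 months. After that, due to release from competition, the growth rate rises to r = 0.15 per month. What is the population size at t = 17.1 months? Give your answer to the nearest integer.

Phase 1: N(7.2) = 1770·e^(0.106×7.2) = 1770·e^0.7632 = 3796.88.
Phase 2 runs for 17.1 − 7.2 = 9.9 months at r = 0.15.
N(17.1) = 3796.88·e^(0.15×9.9) = 3796.88·e^1.485 = 16763.1.

16763 fish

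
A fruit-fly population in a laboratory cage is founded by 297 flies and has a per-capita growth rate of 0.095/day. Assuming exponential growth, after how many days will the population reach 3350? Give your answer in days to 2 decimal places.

25.51 days

Set N₀·e^(rt) = 3350: e^(0.095·t) = 3350/297 = 11.279.
0.095·t = ln(11.279) = 2.423, so t = 2.423/0.095 = 25.505.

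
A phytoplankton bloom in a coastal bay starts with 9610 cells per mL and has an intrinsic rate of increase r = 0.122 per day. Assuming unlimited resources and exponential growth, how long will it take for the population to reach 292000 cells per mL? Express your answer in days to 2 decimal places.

27.98 days

Set N₀·e^(rt) = 292000: e^(0.122·t) = 292000/9610 = 30.385.
0.122·t = ln(30.385) = 3.4139, so t = 3.4139/0.122 = 27.983.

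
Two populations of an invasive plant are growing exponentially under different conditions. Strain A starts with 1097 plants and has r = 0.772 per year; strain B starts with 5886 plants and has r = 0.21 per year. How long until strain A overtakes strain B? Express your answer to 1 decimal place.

Set 1097·e^(0.772t) = 5886·e^(0.21t).
e^((0.772 − 0.21)t) = 5886/1097 → e^(0.562·t) = 5.3655.
0.562·t = ln(5.3655) = 1.68, so t = 1.68/0.562 = 2.9893.

3.0 years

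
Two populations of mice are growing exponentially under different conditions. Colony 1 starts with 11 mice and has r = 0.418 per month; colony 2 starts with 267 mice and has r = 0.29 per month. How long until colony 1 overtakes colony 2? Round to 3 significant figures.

Set 11·e^(0.418t) = 267·e^(0.29t).
e^((0.418 − 0.29)t) = 267/11 → e^(0.128·t) = 24.273.
0.128·t = ln(24.273) = 3.1894, so t = 3.1894/0.128 = 24.917.

24.9 months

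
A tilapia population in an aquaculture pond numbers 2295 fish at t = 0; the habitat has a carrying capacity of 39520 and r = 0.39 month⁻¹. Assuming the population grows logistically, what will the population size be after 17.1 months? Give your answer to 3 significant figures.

A = (K − N₀)/N₀ = (39520 − 2295)/2295 = 16.22.
N(t) = K/(1 + A·e^(−rt)) = 39520/(1 + 16.22×e^(−0.39×17.1)).
e^(−6.669) = 0.0012697; denominator = 1 + 16.22×0.0012697 = 1.0206.
N = 39520/1.0206 = 38722.5.

38700 fish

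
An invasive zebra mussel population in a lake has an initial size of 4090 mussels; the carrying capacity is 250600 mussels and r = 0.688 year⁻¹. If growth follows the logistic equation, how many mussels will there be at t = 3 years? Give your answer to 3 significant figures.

A = (K − N₀)/N₀ = (250600 − 4090)/4090 = 60.271.
N(t) = K/(1 + A·e^(−rt)) = 250600/(1 + 60.271×e^(−0.688×3)).
e^(−2.064) = 0.12695; denominator = 1 + 60.271×0.12695 = 8.6512.
N = 250600/8.6512 = 28967.2.

29000 mussels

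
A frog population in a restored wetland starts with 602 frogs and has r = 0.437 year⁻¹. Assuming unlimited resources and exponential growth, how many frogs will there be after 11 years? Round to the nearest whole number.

N(t) = N₀·e^(rt) = 602 × e^(0.437×11) = 602 × e^4.807.
e^4.807 ≈ 122.36, so N ≈ 602 × 122.36 = 73663.1.

73663 frogs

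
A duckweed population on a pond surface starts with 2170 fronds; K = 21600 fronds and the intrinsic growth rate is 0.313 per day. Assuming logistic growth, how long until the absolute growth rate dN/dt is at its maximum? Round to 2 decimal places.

7.00 days

Logistic growth is fastest at N = K/2 = 10800.
A = (K − N₀)/N₀ = 8.9539. Set K/(1 + A·e^(−rt)) = K/2 → A·e^(−rt) = 1.
e^(−0.313t) = 1/8.9539 = 0.111683, so t = ln(8.9539)/0.313 = 2.1921/0.313 = 7.0035.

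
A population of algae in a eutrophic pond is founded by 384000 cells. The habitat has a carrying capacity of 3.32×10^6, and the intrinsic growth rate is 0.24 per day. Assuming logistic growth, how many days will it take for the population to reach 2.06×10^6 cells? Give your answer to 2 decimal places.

A = (K − N₀)/N₀ = (3.32×10^6 − 384000)/384000 = 7.6458.
Solve 3.32×10^6/(1 + 7.6458·e^(−0.24t)) = 2.06×10^6: 1 + 7.6458·e^(−0.24t) = 1.6117, so e^(−0.24t) = 0.0799979.
−0.24·t = ln(0.0799979) = -2.5258, so t = 2.5258/0.24 = 10.524.

10.52 days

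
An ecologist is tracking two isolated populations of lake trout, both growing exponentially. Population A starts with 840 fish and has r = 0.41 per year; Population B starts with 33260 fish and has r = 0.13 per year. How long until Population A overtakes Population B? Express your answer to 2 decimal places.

13.14 years

Set 840·e^(0.41t) = 33260·e^(0.13t).
e^((0.41 − 0.13)t) = 33260/840 → e^(0.28·t) = 39.595.
0.28·t = ln(39.595) = 3.6787, so t = 3.6787/0.28 = 13.138.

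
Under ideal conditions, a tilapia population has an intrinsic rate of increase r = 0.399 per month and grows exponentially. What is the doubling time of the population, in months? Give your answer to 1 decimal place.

1.7 months

Doubling time t_d = ln(2)/r = 0.6931/0.399 = 1.7372.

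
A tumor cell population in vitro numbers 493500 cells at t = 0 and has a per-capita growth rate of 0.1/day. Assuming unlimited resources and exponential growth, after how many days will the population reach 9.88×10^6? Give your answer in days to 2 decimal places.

29.97 days

Set N₀·e^(rt) = 9.88×10^6: e^(0.1·t) = 9.88×10^6/493500 = 20.02.
0.1·t = ln(20.02) = 2.9967, so t = 2.9967/0.1 = 29.967.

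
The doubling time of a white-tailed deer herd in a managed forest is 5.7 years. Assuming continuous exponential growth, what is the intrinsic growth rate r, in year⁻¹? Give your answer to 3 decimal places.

0.122 per year

r = ln(2)/t_d = 0.6931/5.7 = 0.1216.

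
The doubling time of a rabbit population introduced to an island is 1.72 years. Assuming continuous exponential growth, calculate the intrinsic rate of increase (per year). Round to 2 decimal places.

0.40 per year

r = ln(2)/t_d = 0.6931/1.72 = 0.40299.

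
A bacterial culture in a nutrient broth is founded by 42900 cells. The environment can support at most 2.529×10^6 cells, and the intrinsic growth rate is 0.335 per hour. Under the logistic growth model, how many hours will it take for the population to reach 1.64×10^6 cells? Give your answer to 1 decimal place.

A = (K − N₀)/N₀ = (2.529×10^6 − 42900)/42900 = 57.951.
Solve 2.529×10^6/(1 + 57.951·e^(−0.335t)) = 1.64×10^6: 1 + 57.951·e^(−0.335t) = 1.5421, so e^(−0.335t) = 0.00935398.
−0.335·t = ln(0.00935398) = -4.672, so t = 4.672/0.335 = 13.946.

13.9 hours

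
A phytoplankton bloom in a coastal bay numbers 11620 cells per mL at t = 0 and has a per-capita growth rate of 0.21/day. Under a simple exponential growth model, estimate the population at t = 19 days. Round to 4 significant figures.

N(t) = N₀·e^(rt) = 11620 × e^(0.21×19) = 11620 × e^3.99.
e^3.99 ≈ 54.055, so N ≈ 11620 × 54.055 = 628118.

628100 cells per mL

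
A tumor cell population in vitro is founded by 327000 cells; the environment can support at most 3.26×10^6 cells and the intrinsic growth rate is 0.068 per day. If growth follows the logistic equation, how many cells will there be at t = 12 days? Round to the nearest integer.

A = (K − N₀)/N₀ = (3.26×10^6 − 327000)/327000 = 8.9694.
N(t) = K/(1 + A·e^(−rt)) = 3.26×10^6/(1 + 8.9694×e^(−0.068×12)).
e^(−0.816) = 0.4422; denominator = 1 + 8.9694×0.4422 = 4.9662.
N = 3.26×10^6/4.9662 = 656431.

656431 cells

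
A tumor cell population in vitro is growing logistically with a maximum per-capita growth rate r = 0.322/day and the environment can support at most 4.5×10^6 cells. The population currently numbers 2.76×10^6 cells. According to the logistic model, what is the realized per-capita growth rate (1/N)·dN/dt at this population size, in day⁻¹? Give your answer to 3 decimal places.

(1/N)·dN/dt = r(1 − N/K) = 0.322 × (1 − 2.76×10^6/4.5×10^6).
= 0.322 × 0.38667 = 0.12451.

0.125 per day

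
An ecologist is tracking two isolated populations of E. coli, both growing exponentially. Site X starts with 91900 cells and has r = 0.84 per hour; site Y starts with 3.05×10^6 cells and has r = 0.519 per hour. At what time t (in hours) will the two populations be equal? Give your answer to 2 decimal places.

10.91 hours

Set 91900·e^(0.84t) = 3.05×10^6·e^(0.519t).
e^((0.84 − 0.519)t) = 3.05×10^6/91900 → e^(0.321·t) = 33.188.
0.321·t = ln(33.188) = 3.5022, so t = 3.5022/0.321 = 10.91.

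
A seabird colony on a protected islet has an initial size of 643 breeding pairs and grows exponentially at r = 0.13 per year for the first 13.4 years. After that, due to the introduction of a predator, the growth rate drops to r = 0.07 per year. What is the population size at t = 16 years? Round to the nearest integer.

4403 breeding pairs

Phase 1: N(13.4) = 643·e^(0.13×13.4) = 643·e^1.742 = 3670.73.
Phase 2 runs for 16 − 13.4 = 2.6 years at r = 0.07.
N(16) = 3670.73·e^(0.07×2.6) = 3670.73·e^0.182 = 4403.45.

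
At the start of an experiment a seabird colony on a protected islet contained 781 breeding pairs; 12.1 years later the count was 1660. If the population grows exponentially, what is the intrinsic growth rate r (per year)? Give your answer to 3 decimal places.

From N(t) = N₀·e^(rt): e^(r·12.1) = 1660/781 = 2.1255.
r·12.1 = ln(2.1255) = 0.754, so r = 0.754/12.1 = 0.062314.

0.062 per year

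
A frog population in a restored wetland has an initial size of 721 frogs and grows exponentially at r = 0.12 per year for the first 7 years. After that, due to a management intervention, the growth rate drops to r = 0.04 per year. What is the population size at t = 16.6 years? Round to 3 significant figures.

Phase 1: N(7) = 721·e^(0.12×7) = 721·e^0.84 = 1670.1.
Phase 2 runs for 16.6 − 7 = 9.6 years at r = 0.04.
N(16.6) = 1670.1·e^(0.04×9.6) = 1670.1·e^0.384 = 2451.95.

2450 frogs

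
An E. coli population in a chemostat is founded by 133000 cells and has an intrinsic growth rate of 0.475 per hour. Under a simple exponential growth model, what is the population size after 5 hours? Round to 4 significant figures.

N(t) = N₀·e^(rt) = 133000 × e^(0.475×5) = 133000 × e^2.375.
e^2.375 ≈ 10.751, so N ≈ 133000 × 10.751 = 1.429885×10^6.

1430000 cells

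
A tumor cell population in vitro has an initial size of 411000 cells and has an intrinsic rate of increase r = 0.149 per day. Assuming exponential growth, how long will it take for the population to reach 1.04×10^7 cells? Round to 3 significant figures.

Set N₀·e^(rt) = 1.04×10^7: e^(0.149·t) = 1.04×10^7/411000 = 25.304.
0.149·t = ln(25.304) = 3.231, so t = 3.231/0.149 = 21.684.

21.7 days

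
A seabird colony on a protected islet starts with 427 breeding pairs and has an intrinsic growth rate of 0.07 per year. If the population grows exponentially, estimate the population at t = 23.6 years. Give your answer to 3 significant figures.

N(t) = N₀·e^(rt) = 427 × e^(0.07×23.6) = 427 × e^1.652.
e^1.652 ≈ 5.2174, so N ≈ 427 × 5.2174 = 2227.83.

2230 breeding pairs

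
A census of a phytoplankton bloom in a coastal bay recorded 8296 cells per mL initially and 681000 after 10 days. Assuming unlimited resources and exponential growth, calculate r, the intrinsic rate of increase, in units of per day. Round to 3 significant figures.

From N(t) = N₀·e^(rt): e^(r·10) = 681000/8296 = 82.088.
r·10 = ln(82.088) = 4.4078, so r = 4.4078/10 = 0.44078.

0.441 per day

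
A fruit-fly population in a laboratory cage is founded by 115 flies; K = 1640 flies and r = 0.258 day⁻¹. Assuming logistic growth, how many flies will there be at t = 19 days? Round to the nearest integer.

A = (K − N₀)/N₀ = (1640 − 115)/115 = 13.261.
N(t) = K/(1 + A·e^(−rt)) = 1640/(1 + 13.261×e^(−0.258×19)).
e^(−4.902) = 0.0074317; denominator = 1 + 13.261×0.0074317 = 1.0986.
N = 1640/1.0986 = 1492.88.

1493 flies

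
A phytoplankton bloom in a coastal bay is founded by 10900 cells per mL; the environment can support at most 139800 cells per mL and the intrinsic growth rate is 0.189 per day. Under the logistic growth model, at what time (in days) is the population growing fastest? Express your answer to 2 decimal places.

13.07 days

Logistic growth is fastest at N = K/2 = 69900.
A = (K − N₀)/N₀ = 11.826. Set K/(1 + A·e^(−rt)) = K/2 → A·e^(−rt) = 1.
e^(−0.189t) = 1/11.826 = 0.0845617, so t = ln(11.826)/0.189 = 2.4703/0.189 = 13.07.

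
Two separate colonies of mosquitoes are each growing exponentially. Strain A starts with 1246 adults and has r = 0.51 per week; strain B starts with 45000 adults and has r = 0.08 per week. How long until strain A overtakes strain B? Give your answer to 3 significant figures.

8.34 weeks

Set 1246·e^(0.51t) = 45000·e^(0.08t).
e^((0.51 − 0.08)t) = 45000/1246 → e^(0.43·t) = 36.116.
0.43·t = ln(36.116) = 3.5867, so t = 3.5867/0.43 = 8.3412.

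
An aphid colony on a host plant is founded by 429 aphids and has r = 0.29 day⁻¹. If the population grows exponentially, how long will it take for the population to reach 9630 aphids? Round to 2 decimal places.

10.73 days

Set N₀·e^(rt) = 9630: e^(0.29·t) = 9630/429 = 22.448.
0.29·t = ln(22.448) = 3.1112, so t = 3.1112/0.29 = 10.728.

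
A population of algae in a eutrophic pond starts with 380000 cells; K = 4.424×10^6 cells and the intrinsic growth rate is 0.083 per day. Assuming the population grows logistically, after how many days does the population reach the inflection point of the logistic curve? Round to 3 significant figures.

Logistic growth is fastest at N = K/2 = 2.212×10^6.
A = (K − N₀)/N₀ = 10.642. Set K/(1 + A·e^(−rt)) = K/2 → A·e^(−rt) = 1.
e^(−0.083t) = 1/10.642 = 0.0939664, so t = ln(10.642)/0.083 = 2.3648/0.083 = 28.492.

28.5 days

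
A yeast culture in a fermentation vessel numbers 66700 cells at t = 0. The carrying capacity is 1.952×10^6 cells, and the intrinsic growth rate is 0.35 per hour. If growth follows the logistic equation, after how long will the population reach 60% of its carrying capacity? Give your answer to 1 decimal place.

A = (K − N₀)/N₀ = (1.952×10^6 − 66700)/66700 = 28.265.
Solve 1.952×10^6/(1 + 28.265·e^(−0.35t)) = 1.1712×10^6: 1 + 28.265·e^(−0.35t) = 1.6667, so e^(−0.35t) = 0.023586.
−0.35·t = ln(0.023586) = -3.7471, so t = 3.7471/0.35 = 10.706.

10.7 hours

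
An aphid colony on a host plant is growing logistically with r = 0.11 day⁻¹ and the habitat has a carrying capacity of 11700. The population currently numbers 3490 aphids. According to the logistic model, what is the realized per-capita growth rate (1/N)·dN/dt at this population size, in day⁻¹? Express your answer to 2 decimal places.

0.08 per day

(1/N)·dN/dt = r(1 − N/K) = 0.11 × (1 − 3490/11700).
= 0.11 × 0.70171 = 0.077188.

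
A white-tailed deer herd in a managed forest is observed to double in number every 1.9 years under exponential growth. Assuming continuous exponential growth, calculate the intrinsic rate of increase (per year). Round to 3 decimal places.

0.365 per year

r = ln(2)/t_d = 0.6931/1.9 = 0.36481.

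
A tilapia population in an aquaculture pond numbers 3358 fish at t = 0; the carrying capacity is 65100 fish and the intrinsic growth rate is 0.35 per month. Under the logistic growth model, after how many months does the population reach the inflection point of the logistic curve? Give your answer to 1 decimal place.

Logistic growth is fastest at N = K/2 = 32550.
A = (K − N₀)/N₀ = 18.387. Set K/(1 + A·e^(−rt)) = K/2 → A·e^(−rt) = 1.
e^(−0.35t) = 1/18.387 = 0.0543876, so t = ln(18.387)/0.35 = 2.9116/0.35 = 8.3189.

8.3 months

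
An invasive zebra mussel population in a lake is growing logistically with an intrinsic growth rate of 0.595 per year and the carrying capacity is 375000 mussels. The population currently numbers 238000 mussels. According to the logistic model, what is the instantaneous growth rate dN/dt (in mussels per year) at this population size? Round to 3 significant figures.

51700 mussels per year

dN/dt = rN(1 − N/K) = 0.595 × 238000 × (1 − 238000/375000).
1 − 238000/375000 = 0.36533; dN/dt = 0.595 × 238000 × 0.36533 = 51735.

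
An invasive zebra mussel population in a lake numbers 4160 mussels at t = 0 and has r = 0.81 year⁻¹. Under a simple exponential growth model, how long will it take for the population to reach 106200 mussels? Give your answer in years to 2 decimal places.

4.00 years

Set N₀·e^(rt) = 106200: e^(0.81·t) = 106200/4160 = 25.529.
0.81·t = ln(25.529) = 3.2398, so t = 3.2398/0.81 = 3.9998.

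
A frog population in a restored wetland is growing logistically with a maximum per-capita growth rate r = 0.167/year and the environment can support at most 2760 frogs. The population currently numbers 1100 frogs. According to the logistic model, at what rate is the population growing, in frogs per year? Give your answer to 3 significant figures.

dN/dt = rN(1 − N/K) = 0.167 × 1100 × (1 − 1100/2760).
1 − 1100/2760 = 0.60145; dN/dt = 0.167 × 1100 × 0.60145 = 110.49.

110 frogs per year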